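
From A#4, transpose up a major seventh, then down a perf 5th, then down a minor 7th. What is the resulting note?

D##4

A#4 up a major seventh → G##5 (11 semitones).
G##5 down a perfect fifth → C##5 (7 semitones).
C##5 down a minor seventh → D##4 (10 semitones).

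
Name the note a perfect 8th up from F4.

An octave keeps the letter name F, an octave up from F.
A perfect octave is 12 semitones; 12 semitones up from F4 gives F5.

F5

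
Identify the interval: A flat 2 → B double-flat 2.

minor second

A to B spans two letter names (A-B): a second.
At 1 semitone, Ab2→Bbb2 falls one short of a major second: minor.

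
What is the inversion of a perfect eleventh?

First reduce the compound perfect eleventh to its simple form, a perfect fourth.
Inverted interval numbers add to nine, so a fourth pairs with a fifth (4 + 5 = 9).
And perfect stays perfect under inversion, so we get a perfect fifth.

perfect fifth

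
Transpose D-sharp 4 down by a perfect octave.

D-sharp 3

An octave keeps the letter name D, an octave down from D.
Moving 12 semitones down from D#4 (the size of a perfect octave) reaches D#3.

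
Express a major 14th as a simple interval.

Take out an octave (7 from the number): 14 − 7 = 7.
So a major fourteenth is an octave plus a major seventh. The quality is unchanged.

M7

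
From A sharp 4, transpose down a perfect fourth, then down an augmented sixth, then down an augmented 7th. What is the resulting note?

A perfect fourth down from A#4 is E#4.
An augmented sixth down from E#4 is G3.
An augmented seventh down from G3 is Abb2.

A double-flat 2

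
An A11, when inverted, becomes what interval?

First reduce the compound augmented eleventh to its simple form, an augmented fourth.
Inverted interval numbers add to nine, so a fourth pairs with a fifth (4 + 5 = 9).
And augmented becomes diminished under inversion, so we get a diminished fifth.

d5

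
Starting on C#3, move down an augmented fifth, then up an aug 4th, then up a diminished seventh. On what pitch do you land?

C#3 down an augmented fifth → F2 (8 semitones).
Up an augmented fourth from F2: B2 (6 semitones up).
Up a diminished seventh from B2: Ab3 (9 semitones up).

Ab3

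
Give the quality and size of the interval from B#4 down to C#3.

Descending from B#4 to C#3 is the same interval as ascending C#3 to B#4.
C to B spans seven letter names (C-D-E-F-G-A-B), plus an octave, so the interval is some kind of fourteenth.
Counting semitones, C#3→B#4 is 23, which is the major fourteenth.
(Equivalently, a compound major seventh: a major seventh plus an octave.)

M14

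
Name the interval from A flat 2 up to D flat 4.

A to D spans four letter names (A-B-C-D), plus an octave — that makes it an eleventh of some quality.
Ab2 to Db4 is 17 semitones, matching the perfect eleventh exactly, so the quality is perfect.
(Equivalently, a compound perfect fourth: a perfect fourth plus an octave.)

perfect eleventh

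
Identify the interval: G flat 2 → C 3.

A4

G to C spans four letter names (G-A-B-C): a fourth.
A perfect fourth would be 5 semitones; Gb2 to C3 is 6, one semitone wider, so the interval is augmented.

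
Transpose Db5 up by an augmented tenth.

The tenth's letter: D up three letter names plus an octave → F.
An augmented tenth is 17 semitones; 17 semitones up from Db5 gives F#6.

F#6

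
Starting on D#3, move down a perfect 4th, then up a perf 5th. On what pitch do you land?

D#3 down a perfect fourth → A#2 (5 semitones).
A#2 up a perfect fifth → E#3 (7 semitones).

E#3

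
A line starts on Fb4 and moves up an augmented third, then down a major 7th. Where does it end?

An augmented third up from Fb4 is A4.
Down a major seventh from A4: Bb3 (11 semitones down).

Bb3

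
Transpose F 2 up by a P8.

An octave keeps the letter name F, an octave up from F.
A perfect octave is 12 semitones; 12 semitones up from F2 gives F3.

F 3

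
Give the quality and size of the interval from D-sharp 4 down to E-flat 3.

Descending from D#4 to Eb3 is the same interval as ascending Eb3 to D#4.
E to D spans seven letter names (E-F-G-A-B-C-D), so the interval is some kind of seventh.
The major seventh is 11 semitones; here we have 12, one semitone wider: augmented.

augmented 7th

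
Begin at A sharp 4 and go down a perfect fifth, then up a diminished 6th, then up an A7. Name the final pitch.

Down a perfect fifth from A#4: D#4 (7 semitones down).
A diminished sixth up from D#4 is Bb4.
An augmented seventh up from Bb4 is A#5.

A sharp 5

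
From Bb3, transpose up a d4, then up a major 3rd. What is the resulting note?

Gb4

Up a diminished fourth from Bb3: Ebb4 (4 semitones up).
Ebb4 up a major third → Gb4 (4 semitones).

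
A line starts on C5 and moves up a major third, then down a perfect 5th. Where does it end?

C5 up a major third → E5 (4 semitones).
Down a perfect fifth from E5: A4 (7 semitones down).

A4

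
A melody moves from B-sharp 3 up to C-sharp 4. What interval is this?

minor second

B to C spans two letter names (B-C): a second.
A major second would be 2 semitones, but B#3 to C#4 is 1 — one semitone narrower, making it a minor second.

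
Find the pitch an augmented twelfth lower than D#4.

G2

The twelfth's letter: D down five letter names plus an octave → G.
An augmented twelfth is 20 semitones; 20 semitones down from D#4 gives G2.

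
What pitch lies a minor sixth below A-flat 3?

The sixth takes the letter from A down to C.
A minor sixth is 8 semitones; 8 semitones down from Ab3 gives C3.

C 3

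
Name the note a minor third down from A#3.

F##3

The third takes the letter from A down to F.
Moving 3 semitones down from A#3 (the size of a minor third) reaches F##3.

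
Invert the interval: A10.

First reduce the compound augmented tenth to its simple form, an augmented third.
Inverted interval numbers add to nine, so a third pairs with a sixth (3 + 6 = 9).
Quality inverts too: augmented becomes diminished. That makes the inversion a diminished sixth.

diminished sixth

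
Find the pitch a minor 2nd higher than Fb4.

Two letter names up from F: G.
A minor second spans 1 semitone, so from Fb4 the target pitch is Gbb4.

Gbb4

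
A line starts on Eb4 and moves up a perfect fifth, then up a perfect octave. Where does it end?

Bb5

Eb4 up a perfect fifth → Bb4 (7 semitones).
A perfect octave up from Bb4 is Bb5.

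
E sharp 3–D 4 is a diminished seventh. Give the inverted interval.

Inverted interval numbers add to nine, so a seventh pairs with a second (7 + 2 = 9).
The quality also flips — diminished becomes augmented — giving an augmented second.

A2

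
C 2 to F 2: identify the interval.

C to F spans four letter names (C-D-E-F), so the interval is some kind of fourth.
Counting semitones, C2→F2 is 5, which is the perfect fourth.

P4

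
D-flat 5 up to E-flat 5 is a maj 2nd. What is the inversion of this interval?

The rule of nine gives the new number: 9 − 2 = 7, so a second becomes a seventh.
The quality also flips — major becomes minor — giving a minor seventh.

minor seventh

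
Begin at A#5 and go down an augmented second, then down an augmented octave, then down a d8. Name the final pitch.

Down an augmented second from A#5: G5 (3 semitones down).
Down an augmented octave from G5: Gb4 (13 semitones down).
Gb4 down a diminished octave → G3 (11 semitones).

G3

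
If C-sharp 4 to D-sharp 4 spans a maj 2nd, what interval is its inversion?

Interval numbers invert to sum to nine: 2 + 7 = 9, so a second inverts to a seventh.
The quality also flips — major becomes minor — giving a minor seventh.

minor 7th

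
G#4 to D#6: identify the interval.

P12

G to D spans five letter names (G-A-B-C-D), plus an octave: a twelfth.
G#4 to D#6 is 19 semitones, matching the perfect twelfth exactly, so the quality is perfect.
(Equivalently, a compound perfect fifth: a perfect fifth plus an octave.)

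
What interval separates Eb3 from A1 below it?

diminished twelfth

Descending from Eb3 to A1 is the same interval as ascending A1 to Eb3.
A to E spans five letter names (A-B-C-D-E), plus an octave — that makes it a twelfth of some quality.
A1 to Eb3 spans 18 semitones — one semitone narrower than the perfect twelfth (19) — giving a diminished twelfth.
(Equivalently, a compound diminished fifth: a diminished fifth plus an octave.)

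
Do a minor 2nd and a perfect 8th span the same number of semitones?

No

A minor second is 1 semitone but a perfect octave is 12 semitones — different sizes.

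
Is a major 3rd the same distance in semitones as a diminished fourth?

A major third spans 4 semitones, and a diminished fourth also spans 4 semitones — they're enharmonic.

Yes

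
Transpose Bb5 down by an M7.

Cb5

The seventh takes the letter from B down to C.
Moving 11 semitones down from Bb5 (the size of a major seventh) reaches Cb5.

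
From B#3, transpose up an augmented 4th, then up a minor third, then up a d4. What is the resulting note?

B#3 up an augmented fourth → E##4 (6 semitones).
E##4 up a minor third → G##4 (3 semitones).
Up a diminished fourth from G##4: C#5 (4 semitones up).

C#5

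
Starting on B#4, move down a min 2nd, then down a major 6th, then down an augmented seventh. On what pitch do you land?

D3

Down a minor second from B#4: A##4 (1 semitone down).
A major sixth down from A##4 is C##4.
C##4 down an augmented seventh → D3 (12 semitones).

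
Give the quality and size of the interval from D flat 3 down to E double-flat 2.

major 7th

Descending from Db3 to Ebb2 is the same interval as ascending Ebb2 to Db3.
E to D spans seven letter names (E-F-G-A-B-C-D): a seventh.
The major seventh spans 11 semitones, and Ebb2 to Db3 is exactly 11 semitones — so this is a major seventh.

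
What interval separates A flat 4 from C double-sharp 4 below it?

Descending from Ab4 to C##4 is the same interval as ascending C##4 to Ab4.
C to A spans six letter names (C-D-E-F-G-A) — that makes it a sixth of some quality.
A major sixth would be 9 semitones; C##4 to Ab4 is 6, three semitones narrower, so the interval is doubly diminished.

doubly diminished sixth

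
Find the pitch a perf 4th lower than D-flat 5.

Four letter names down from D: A.
A perfect fourth is 5 semitones; 5 semitones down from Db5 gives Ab4.

A-flat 4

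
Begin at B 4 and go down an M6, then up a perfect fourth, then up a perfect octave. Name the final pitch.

G 5

B4 down a major sixth → D4 (9 semitones).
A perfect fourth up from D4 is G4.
G4 up a perfect octave → G5 (12 semitones).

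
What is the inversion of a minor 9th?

First reduce the compound minor ninth to its simple form, a minor second.
Inverted interval numbers add to nine, so a second pairs with a seventh (2 + 7 = 9).
Quality inverts too: minor becomes major. That makes the inversion a major seventh.

major seventh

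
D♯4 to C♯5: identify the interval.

minor seventh

D to C spans seven letter names (D-E-F-G-A-B-C): a seventh.
D#4 to C#5 is 10 semitones, a half step short of the major seventh (11), so this is minor.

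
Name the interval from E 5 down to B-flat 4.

augmented 4th

Descending from E5 to Bb4 is the same interval as ascending Bb4 to E5.
B to E spans four letter names (B-C-D-E), so the interval is some kind of fourth.
A perfect fourth would be 5 semitones; Bb4 to E5 is 6, one semitone wider, so the interval is augmented.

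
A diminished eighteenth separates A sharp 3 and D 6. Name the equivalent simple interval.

d4

Each octave removed subtracts seven from the number: 18 − 14 = 4.
That makes a diminished eighteenth a compound diminished fourth — 2 octaves plus a diminished fourth.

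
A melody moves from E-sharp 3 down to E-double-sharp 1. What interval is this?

Descending from E#3 to E##1 is the same interval as ascending E##1 to E#3.
E to E is the same letter name, plus 2 octaves, so the interval is some kind of fifteenth.
A perfect fifteenth would be 24 semitones; E##1 to E#3 is 23, one semitone narrower, so the interval is diminished.
(Equivalently, a compound diminished octave: a diminished octave plus an octave.)

diminished fifteenth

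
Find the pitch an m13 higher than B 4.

G 6

The thirteenth's letter: B up six letter names plus an octave → G.
A minor thirteenth is 20 semitones; 20 semitones up from B4 gives G6.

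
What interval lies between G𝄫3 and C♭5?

augmented eleventh

G to C spans four letter names (G-A-B-C), plus an octave, so the interval is some kind of eleventh.
A perfect eleventh would be 17 semitones; Gbb3 to Cb5 is 18, one semitone wider, so the interval is augmented.
(Equivalently, a compound augmented fourth: an augmented fourth plus an octave.)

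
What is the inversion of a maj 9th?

First reduce the compound major ninth to its simple form, a major second.
The rule of nine gives the new number: 9 − 2 = 7, so a second becomes a seventh.
The quality also flips — major becomes minor — giving a minor seventh.

m7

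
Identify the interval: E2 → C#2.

minor 3rd

Descending from E2 to C#2 is the same interval as ascending C#2 to E2.
C to E spans three letter names (C-D-E): a third.
At 3 semitones, C#2→E2 falls one short of a major third: minor.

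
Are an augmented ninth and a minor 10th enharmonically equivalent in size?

An augmented ninth = 15 semitones = a minor tenth; enharmonically equal.

Yes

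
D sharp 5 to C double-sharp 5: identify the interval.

Descending from D#5 to C##5 is the same interval as ascending C##5 to D#5.
C to D spans two letter names (C-D), so the interval is some kind of second.
A major second would be 2 semitones, but C##5 to D#5 is 1 — one semitone narrower, making it a minor second.

minor 2nd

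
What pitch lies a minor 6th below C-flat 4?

The sixth takes the letter from C down to E.
Moving 8 semitones down from Cb4 (the size of a minor sixth) reaches Eb3.

E-flat 3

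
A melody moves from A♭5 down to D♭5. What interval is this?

P5

Descending from Ab5 to Db5 is the same interval as ascending Db5 to Ab5.
D to A spans five letter names (D-E-F-G-A): a fifth.
Db5 to Ab5 is 7 semitones, matching the perfect fifth exactly, so the quality is perfect.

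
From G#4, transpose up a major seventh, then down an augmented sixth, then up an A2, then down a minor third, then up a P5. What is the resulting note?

A major seventh up from G#4 is F##5.
An augmented sixth down from F##5 is A4.
An augmented second up from A4 is B#4.
B#4 down a minor third → G##4 (3 semitones).
A perfect fifth up from G##4 is D##5.

D##5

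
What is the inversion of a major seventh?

minor 2nd

Inverted interval numbers add to nine, so a seventh pairs with a second (7 + 2 = 9).
Quality inverts too: major becomes minor. That makes the inversion a minor second.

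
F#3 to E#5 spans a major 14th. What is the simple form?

M7

Each octave removed subtracts seven from the number: 14 − 7 = 7.
Quality carries through unchanged, so the simple form is a major seventh.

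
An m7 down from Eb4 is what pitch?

The seventh takes the letter from E down to F.
A minor seventh is 10 semitones; 10 semitones down from Eb4 gives F3.

F3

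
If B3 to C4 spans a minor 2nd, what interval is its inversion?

major seventh

Inverted interval numbers add to nine, so a second pairs with a seventh (2 + 7 = 9).
Quality inverts too: minor becomes major. That makes the inversion a major seventh.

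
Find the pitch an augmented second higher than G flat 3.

Two letter names up from G: A.
An augmented second spans 3 semitones, so from Gb3 the target pitch is A3.

A 3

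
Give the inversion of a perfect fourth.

Interval numbers invert to sum to nine: 4 + 5 = 9, so a fourth inverts to a fifth.
Quality inverts too: perfect stays perfect. That makes the inversion a perfect fifth.

perfect fifth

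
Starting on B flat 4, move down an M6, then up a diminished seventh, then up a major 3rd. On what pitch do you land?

A major sixth down from Bb4 is Db4.
Up a diminished seventh from Db4: Cbb5 (9 semitones up).
Up a major third from Cbb5: Ebb5 (4 semitones up).

E double-flat 5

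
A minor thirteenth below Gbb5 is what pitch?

Six letters down from G (plus an octave) reaches B.
A minor thirteenth spans 20 semitones, so from Gbb5 the target pitch is Bbb3.

Bbb3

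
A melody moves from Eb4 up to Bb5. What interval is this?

E to B spans five letter names (E-F-G-A-B), plus an octave, so the interval is some kind of twelfth.
Counting semitones, Eb4→Bb5 is 19, which is the perfect twelfth.
(Equivalently, a compound perfect fifth: a perfect fifth plus an octave.)

perfect 12th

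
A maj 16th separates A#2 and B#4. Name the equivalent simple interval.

Each octave removed subtracts seven from the number: 16 − 14 = 2.
So a major sixteenth is 2 octaves plus a major second. The quality is unchanged.

major 2nd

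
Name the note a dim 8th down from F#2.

An octave keeps the letter name F, an octave down from F.
Moving 11 semitones down from F#2 (the size of a diminished octave) reaches F##1.

F##1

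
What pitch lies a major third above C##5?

E##5

Three letter names up from C: E.
A major third spans 4 semitones, so from C##5 the target pitch is E##5.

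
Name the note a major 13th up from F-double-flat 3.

The thirteenth's letter: F up six letter names plus an octave → D.
Moving 21 semitones up from Fbb3 (the size of a major thirteenth) reaches Dbb5.

D-double-flat 5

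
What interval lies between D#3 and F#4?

D to F spans three letter names (D-E-F), plus an octave: a tenth.
At 15 semitones, D#3→F#4 falls one short of a major tenth: minor.
(Equivalently, a compound minor third: a minor third plus an octave.)

minor tenth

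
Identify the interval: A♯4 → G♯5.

A to G spans seven letter names (A-B-C-D-E-F-G), so the interval is some kind of seventh.
A major seventh would be 11 semitones, but A#4 to G#5 is 10 — one semitone narrower, making it a minor seventh.

m7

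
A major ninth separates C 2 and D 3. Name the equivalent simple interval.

Take out an octave (7 from the number): 9 − 7 = 2.
So a major ninth is an octave plus a major second. The quality is unchanged.

M2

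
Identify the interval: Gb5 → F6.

G to F spans seven letter names (G-A-B-C-D-E-F), so the interval is some kind of seventh.
The major seventh spans 11 semitones, and Gb5 to F6 is exactly 11 semitones — so this is a major seventh.

major seventh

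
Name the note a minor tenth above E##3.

G##4

The tenth's letter: E up three letter names plus an octave → G.
A minor tenth spans 15 semitones, so from E##3 the target pitch is G##4.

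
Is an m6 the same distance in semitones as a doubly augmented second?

No

A minor sixth spans 8 semitones; a doubly augmented second spans 4 semitones. They differ by 4.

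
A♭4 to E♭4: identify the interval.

perfect fourth

Descending from Ab4 to Eb4 is the same interval as ascending Eb4 to Ab4.
E to A spans four letter names (E-F-G-A), so the interval is some kind of fourth.
Counting semitones, Eb4→Ab4 is 5, which is the perfect fourth.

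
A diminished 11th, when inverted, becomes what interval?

augmented fifth

First reduce the compound diminished eleventh to its simple form, a diminished fourth.
Inverted interval numbers add to nine, so a fourth pairs with a fifth (4 + 5 = 9).
And diminished becomes augmented under inversion, so we get an augmented fifth.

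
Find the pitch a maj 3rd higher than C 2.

E 2

The third takes the letter from C up to E.
A major third spans 4 semitones, so from C2 the target pitch is E2.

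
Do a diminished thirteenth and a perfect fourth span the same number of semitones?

A diminished thirteenth spans 19 semitones; a perfect fourth spans 5 semitones. They differ by 14.

No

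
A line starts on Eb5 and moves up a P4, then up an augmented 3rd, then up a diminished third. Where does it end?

Eb6

A perfect fourth up from Eb5 is Ab5.
An augmented third up from Ab5 is C#6.
C#6 up a diminished third → Eb6 (2 semitones).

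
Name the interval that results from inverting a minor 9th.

First reduce the compound minor ninth to its simple form, a minor second.
Inverted interval numbers add to nine, so a second pairs with a seventh (2 + 7 = 9).
The quality also flips — minor becomes major — giving a major seventh.

M7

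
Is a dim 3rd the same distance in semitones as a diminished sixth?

A diminished third is 2 semitones but a diminished sixth is 7 semitones — different sizes.

No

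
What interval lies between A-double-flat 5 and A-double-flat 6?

P8

A to A is the same letter name, plus an octave: an octave.
Abb5 to Abb6 is 12 semitones, matching the perfect octave exactly, so the quality is perfect.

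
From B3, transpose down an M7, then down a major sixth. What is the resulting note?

Down a major seventh from B3: C3 (11 semitones down).
A major sixth down from C3 is Eb2.

Eb2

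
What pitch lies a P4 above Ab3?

Counting four letter names up from A lands on D.
A perfect fourth is 5 semitones; 5 semitones up from Ab3 gives Db4.

Db4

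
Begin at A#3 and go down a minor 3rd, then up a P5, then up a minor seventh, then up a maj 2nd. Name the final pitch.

C##5

A#3 down a minor third → F##3 (3 semitones).
F##3 up a perfect fifth → C##4 (7 semitones).
Up a minor seventh from C##4: B#4 (10 semitones up).
Up a major second from B#4: C##5 (2 semitones up).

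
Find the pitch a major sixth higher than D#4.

B#4

The sixth takes the letter from D up to B.
Moving 9 semitones up from D#4 (the size of a major sixth) reaches B#4.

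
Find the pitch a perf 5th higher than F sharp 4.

Five letter names up from F: C.
A perfect fifth spans 7 semitones, so from F#4 the target pitch is C#5.

C sharp 5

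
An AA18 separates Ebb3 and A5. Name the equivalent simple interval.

doubly augmented 4th

Subtracting seven from the interval number removes an octave: 18 − 14 = 4.
Quality carries through unchanged, so the simple form is a doubly augmented fourth.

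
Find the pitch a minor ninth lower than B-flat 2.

Two letters down from B (plus an octave) reaches A.
A minor ninth spans 13 semitones, so from Bb2 the target pitch is A1.

A 1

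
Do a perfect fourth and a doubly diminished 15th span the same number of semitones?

No

5 semitones (perfect fourth) vs 22 semitones (doubly diminished fifteenth): not equal.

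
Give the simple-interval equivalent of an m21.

Each octave removed subtracts seven from the number: 21 − 14 = 7.
So a minor twenty-first is 2 octaves plus a minor seventh. The quality is unchanged.

minor 7th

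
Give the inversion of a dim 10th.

First reduce the compound diminished tenth to its simple form, a diminished third.
The rule of nine gives the new number: 9 − 3 = 6, so a third becomes a sixth.
Quality inverts too: diminished becomes augmented. That makes the inversion an augmented sixth.

augmented sixth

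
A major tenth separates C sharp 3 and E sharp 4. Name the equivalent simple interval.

Each octave removed subtracts seven from the number: 10 − 7 = 3.
So a major tenth is an octave plus a major third. The quality is unchanged.

M3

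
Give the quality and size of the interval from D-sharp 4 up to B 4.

minor sixth

D to B spans six letter names (D-E-F-G-A-B), so the interval is some kind of sixth.
D#4 to B4 is 8 semitones, a half step short of the major sixth (9), so this is minor.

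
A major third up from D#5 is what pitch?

The third takes the letter from D up to F.
A major third is 4 semitones; 4 semitones up from D#5 gives F##5.

F##5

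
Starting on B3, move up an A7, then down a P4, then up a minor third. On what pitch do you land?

B3 up an augmented seventh → A##4 (12 semitones).
Down a perfect fourth from A##4: E##4 (5 semitones down).
Up a minor third from E##4: G##4 (3 semitones up).

G##4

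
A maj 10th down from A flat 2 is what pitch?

Counting three letter names plus an octave down from A lands on F.
Moving 16 semitones down from Ab2 (the size of a major tenth) reaches Fb1.

F flat 1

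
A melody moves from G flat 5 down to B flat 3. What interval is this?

minor thirteenth

Descending from Gb5 to Bb3 is the same interval as ascending Bb3 to Gb5.
B to G spans six letter names (B-C-D-E-F-G), plus an octave, so the interval is some kind of thirteenth.
Bb3 to Gb5 is 20 semitones, a half step short of the major thirteenth (21), so this is minor.
(Equivalently, a compound minor sixth: a minor sixth plus an octave.)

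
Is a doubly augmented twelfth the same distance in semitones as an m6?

A doubly augmented twelfth spans 21 semitones; a minor sixth spans 8 semitones. They differ by 13.

No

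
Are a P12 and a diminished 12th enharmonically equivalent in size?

A perfect twelfth is 19 semitones but a diminished twelfth is 18 semitones — different sizes.

No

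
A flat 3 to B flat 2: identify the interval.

minor seventh

Descending from Ab3 to Bb2 is the same interval as ascending Bb2 to Ab3.
B to A spans seven letter names (B-C-D-E-F-G-A): a seventh.
At 10 semitones, Bb2→Ab3 falls one short of a major seventh: minor.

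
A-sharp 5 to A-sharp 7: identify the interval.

A to A is the same letter name, plus 2 octaves — that makes it a fifteenth of some quality.
Counting semitones, A#5→A#7 is 24, which is the perfect fifteenth.
(Equivalently, a compound perfect octave: a perfect octave plus an octave.)

perfect 15th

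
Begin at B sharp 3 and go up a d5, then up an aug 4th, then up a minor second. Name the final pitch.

C sharp 5

A diminished fifth up from B#3 is F#4.
An augmented fourth up from F#4 is B#4.
Up a minor second from B#4: C#5 (1 semitone up).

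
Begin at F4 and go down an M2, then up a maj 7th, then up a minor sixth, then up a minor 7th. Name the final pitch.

A major second down from F4 is Eb4.
Eb4 up a major seventh → D5 (11 semitones).
Up a minor sixth from D5: Bb5 (8 semitones up).
Up a minor seventh from Bb5: Ab6 (10 semitones up).

Ab6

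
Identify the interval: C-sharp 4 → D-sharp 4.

C to D spans two letter names (C-D), so the interval is some kind of second.
C#4 to D#4 is 2 semitones, matching the major second exactly, so the quality is major.

major second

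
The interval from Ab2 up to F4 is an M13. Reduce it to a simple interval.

major 6th

Each octave removed subtracts seven from the number: 13 − 7 = 6.
Quality carries through unchanged, so the simple form is a major sixth.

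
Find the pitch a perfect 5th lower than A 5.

Five letter names down from A: D.
A perfect fifth spans 7 semitones, so from A5 the target pitch is D5.

D 5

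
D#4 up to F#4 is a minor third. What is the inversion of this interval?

Inverted interval numbers add to nine, so a third pairs with a sixth (3 + 6 = 9).
The quality also flips — minor becomes major — giving a major sixth.

major sixth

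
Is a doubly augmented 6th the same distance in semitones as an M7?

Yes

Both span 11 semitones: a doubly augmented sixth and a major seventh are the same chromatic distance.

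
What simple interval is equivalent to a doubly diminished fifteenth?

Take out an octave (7 from the number): 15 − 7 = 8.
Quality carries through unchanged, so the simple form is a doubly diminished octave.

doubly diminished octave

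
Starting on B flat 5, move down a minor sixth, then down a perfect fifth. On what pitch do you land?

G 4

Bb5 down a minor sixth → D5 (8 semitones).
D5 down a perfect fifth → G4 (7 semitones).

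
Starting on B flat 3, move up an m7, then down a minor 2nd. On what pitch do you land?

G 4

Up a minor seventh from Bb3: Ab4 (10 semitones up).
Ab4 down a minor second → G4 (1 semitone).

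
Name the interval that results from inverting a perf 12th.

P4

First reduce the compound perfect twelfth to its simple form, a perfect fifth.
Interval numbers invert to sum to nine: 5 + 4 = 9, so a fifth inverts to a fourth.
Quality inverts too: perfect stays perfect. That makes the inversion a perfect fourth.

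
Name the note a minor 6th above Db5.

Counting six letter names up from D lands on B.
Moving 8 semitones up from Db5 (the size of a minor sixth) reaches Bbb5.

Bbb5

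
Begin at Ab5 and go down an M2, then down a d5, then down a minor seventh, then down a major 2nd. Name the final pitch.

Down a major second from Ab5: Gb5 (2 semitones down).
Down a diminished fifth from Gb5: C5 (6 semitones down).
C5 down a minor seventh → D4 (10 semitones).
D4 down a major second → C4 (2 semitones).

C4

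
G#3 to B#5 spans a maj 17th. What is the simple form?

major 3rd

Each octave removed subtracts seven from the number: 17 − 14 = 3.
Quality carries through unchanged, so the simple form is a major third.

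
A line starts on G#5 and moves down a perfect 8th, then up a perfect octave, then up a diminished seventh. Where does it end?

F6

G#5 down a perfect octave → G#4 (12 semitones).
G#4 up a perfect octave → G#5 (12 semitones).
Up a diminished seventh from G#5: F6 (9 semitones up).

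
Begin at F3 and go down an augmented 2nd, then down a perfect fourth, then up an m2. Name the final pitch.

F3 down an augmented second → Ebb3 (3 semitones).
Down a perfect fourth from Ebb3: Bbb2 (5 semitones down).
Up a minor second from Bbb2: Cbb3 (1 semitone up).

Cbb3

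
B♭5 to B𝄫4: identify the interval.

Descending from Bb5 to Bbb4 is the same interval as ascending Bbb4 to Bb5.
B to B is the same letter name, plus an octave, so the interval is some kind of octave.
The perfect octave is 12 semitones; here we have 13, one semitone wider: augmented.

A8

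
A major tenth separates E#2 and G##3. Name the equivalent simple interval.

M3

Each octave removed subtracts seven from the number: 10 − 7 = 3.
So a major tenth is an octave plus a major third. The quality is unchanged.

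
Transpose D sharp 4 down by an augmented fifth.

Five letter names down from D: G.
An augmented fifth spans 8 semitones, so from D#4 the target pitch is G3.

G 3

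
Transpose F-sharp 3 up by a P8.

F-sharp 4

For an octave the letter name doesn't change: still F, an octave up.
A perfect octave spans 12 semitones, so from F#3 the target pitch is F#4.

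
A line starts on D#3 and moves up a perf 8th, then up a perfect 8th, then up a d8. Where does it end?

Up a perfect octave from D#3: D#4 (12 semitones up).
A perfect octave up from D#4 is D#5.
Up a diminished octave from D#5: D6 (11 semitones up).

D6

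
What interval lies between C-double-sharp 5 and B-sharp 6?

C to B spans seven letter names (C-D-E-F-G-A-B), plus an octave: a fourteenth.
C##5 to B#6 is 22 semitones, a half step short of the major fourteenth (23), so this is minor.
(Equivalently, a compound minor seventh: a minor seventh plus an octave.)

minor fourteenth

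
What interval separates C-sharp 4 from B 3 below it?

Descending from C#4 to B3 is the same interval as ascending B3 to C#4.
B to C spans two letter names (B-C) — that makes it a second of some quality.
The major second spans 2 semitones, and B3 to C#4 is exactly 2 semitones — so this is a major second.

major 2nd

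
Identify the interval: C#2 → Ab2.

C to A spans six letter names (C-D-E-F-G-A): a sixth.
The major sixth is 9 semitones; here we have 7, two semitones narrower: diminished.

diminished sixth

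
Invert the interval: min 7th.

Interval numbers invert to sum to nine: 7 + 2 = 9, so a seventh inverts to a second.
Quality inverts too: minor becomes major. That makes the inversion a major second.

major second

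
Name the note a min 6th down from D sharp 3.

The sixth takes the letter from D down to F.
Moving 8 semitones down from D#3 (the size of a minor sixth) reaches F##2.

F double-sharp 2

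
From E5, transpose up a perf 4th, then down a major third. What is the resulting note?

Up a perfect fourth from E5: A5 (5 semitones up).
A major third down from A5 is F5.

F5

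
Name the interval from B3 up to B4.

perfect 8th

B to B is the same letter name, plus an octave: an octave.
The perfect octave spans 12 semitones, and B3 to B4 is exactly 12 semitones — so this is a perfect octave.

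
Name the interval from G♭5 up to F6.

G to F spans seven letter names (G-A-B-C-D-E-F): a seventh.
Gb5 to F6 is 11 semitones, matching the major seventh exactly, so the quality is major.

major 7th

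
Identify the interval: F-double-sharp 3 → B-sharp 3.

F to B spans four letter names (F-G-A-B): a fourth.
Counting semitones, F##3→B#3 is 5, which is the perfect fourth.

perfect 4th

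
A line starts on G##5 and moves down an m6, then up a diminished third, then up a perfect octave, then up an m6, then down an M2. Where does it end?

G##5 down a minor sixth → B##4 (8 semitones).
B##4 up a diminished third → D#5 (2 semitones).
Up a perfect octave from D#5: D#6 (12 semitones up).
D#6 up a minor sixth → B6 (8 semitones).
B6 down a major second → A6 (2 semitones).

A6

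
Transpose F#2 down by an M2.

Two letter names down from F: E.
A major second spans 2 semitones, so from F#2 the target pitch is E2.

E2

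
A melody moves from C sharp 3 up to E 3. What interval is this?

minor third

C to E spans three letter names (C-D-E) — that makes it a third of some quality.
At 3 semitones, C#3→E3 falls one short of a major third: minor.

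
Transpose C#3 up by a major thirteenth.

Counting six letter names plus an octave up from C lands on A.
Moving 21 semitones up from C#3 (the size of a major thirteenth) reaches A#4.

A#4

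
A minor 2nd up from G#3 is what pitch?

Counting two letter names up from G lands on A.
A minor second spans 1 semitone, so from G#3 the target pitch is A3.

A3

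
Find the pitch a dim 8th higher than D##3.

D#4

For an octave the letter name doesn't change: still D, an octave up.
Moving 11 semitones up from D##3 (the size of a diminished octave) reaches D#4.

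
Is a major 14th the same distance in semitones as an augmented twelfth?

23 semitones (major fourteenth) vs 20 semitones (augmented twelfth): not equal.

No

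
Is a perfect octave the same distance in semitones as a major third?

No

A perfect octave spans 12 semitones; a major third spans 4 semitones. They differ by 8.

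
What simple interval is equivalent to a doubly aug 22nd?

Each octave removed subtracts seven from the number: 22 − 14 = 8.
Quality carries through unchanged, so the simple form is a doubly augmented octave.

AA8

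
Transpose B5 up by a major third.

The third takes the letter from B up to D.
Moving 4 semitones up from B5 (the size of a major third) reaches D#6.

D#6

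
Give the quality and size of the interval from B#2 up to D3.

B to D spans three letter names (B-C-D) — that makes it a third of some quality.
The major third is 4 semitones; here we have 2, two semitones narrower: diminished.

diminished third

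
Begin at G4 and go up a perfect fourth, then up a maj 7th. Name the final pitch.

A perfect fourth up from G4 is C5.
Up a major seventh from C5: B5 (11 semitones up).

B5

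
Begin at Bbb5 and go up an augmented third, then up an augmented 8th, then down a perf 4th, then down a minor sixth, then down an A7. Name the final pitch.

D5

Bbb5 up an augmented third → D6 (5 semitones).
An augmented octave up from D6 is D#7.
Down a perfect fourth from D#7: A#6 (5 semitones down).
A minor sixth down from A#6 is C##6.
An augmented seventh down from C##6 is D5.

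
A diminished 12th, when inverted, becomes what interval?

augmented fourth

First reduce the compound diminished twelfth to its simple form, a diminished fifth.
The rule of nine gives the new number: 9 − 5 = 4, so a fifth becomes a fourth.
Quality inverts too: diminished becomes augmented. That makes the inversion an augmented fourth.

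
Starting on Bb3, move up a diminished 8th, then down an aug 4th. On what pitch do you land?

Fbb4

Bb3 up a diminished octave → Bbb4 (11 semitones).
An augmented fourth down from Bbb4 is Fbb4.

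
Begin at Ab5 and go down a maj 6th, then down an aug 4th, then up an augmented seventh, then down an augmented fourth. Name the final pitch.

Cb5

Ab5 down a major sixth → Cb5 (9 semitones).
An augmented fourth down from Cb5 is Gbb4.
An augmented seventh up from Gbb4 is F5.
F5 down an augmented fourth → Cb5 (6 semitones).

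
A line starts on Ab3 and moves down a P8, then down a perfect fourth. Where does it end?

Eb2

Down a perfect octave from Ab3: Ab2 (12 semitones down).
A perfect fourth down from Ab2 is Eb2.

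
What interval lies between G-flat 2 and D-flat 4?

perfect twelfth

G to D spans five letter names (G-A-B-C-D), plus an octave: a twelfth.
Counting semitones, Gb2→Db4 is 19, which is the perfect twelfth.
(Equivalently, a compound perfect fifth: a perfect fifth plus an octave.)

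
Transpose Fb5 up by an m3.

Abb5

Counting three letter names up from F lands on A.
Moving 3 semitones up from Fb5 (the size of a minor third) reaches Abb5.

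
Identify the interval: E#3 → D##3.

Descending from E#3 to D##3 is the same interval as ascending D##3 to E#3.
D to E spans two letter names (D-E): a second.
At 1 semitone, D##3→E#3 falls one short of a major second: minor.

m2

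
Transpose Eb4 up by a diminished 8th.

An octave keeps the letter name E, an octave up from E.
A diminished octave spans 11 semitones, so from Eb4 the target pitch is Ebb5.

Ebb5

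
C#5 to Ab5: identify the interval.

diminished sixth

C to A spans six letter names (C-D-E-F-G-A), so the interval is some kind of sixth.
The major sixth is 9 semitones; here we have 7, two semitones narrower: diminished.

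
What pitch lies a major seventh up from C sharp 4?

B sharp 4

Seven letter names up from C: B.
Moving 11 semitones up from C#4 (the size of a major seventh) reaches B#4.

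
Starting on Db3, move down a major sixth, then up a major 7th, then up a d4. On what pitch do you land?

Abb3

Db3 down a major sixth → Fb2 (9 semitones).
Fb2 up a major seventh → Eb3 (11 semitones).
Up a diminished fourth from Eb3: Abb3 (4 semitones up).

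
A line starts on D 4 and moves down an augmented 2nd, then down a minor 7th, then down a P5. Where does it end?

Down an augmented second from D4: Cb4 (3 semitones down).
Down a minor seventh from Cb4: Db3 (10 semitones down).
Down a perfect fifth from Db3: Gb2 (7 semitones down).

G flat 2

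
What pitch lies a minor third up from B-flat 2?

D-flat 3

The third takes the letter from B up to D.
A minor third is 3 semitones; 3 semitones up from Bb2 gives Db3.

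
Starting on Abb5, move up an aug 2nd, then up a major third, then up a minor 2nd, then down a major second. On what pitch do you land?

An augmented second up from Abb5 is Bb5.
A major third up from Bb5 is D6.
A minor second up from D6 is Eb6.
Eb6 down a major second → Db6 (2 semitones).

Db6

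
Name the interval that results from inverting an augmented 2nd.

The rule of nine gives the new number: 9 − 2 = 7, so a second becomes a seventh.
And augmented becomes diminished under inversion, so we get a diminished seventh.

diminished seventh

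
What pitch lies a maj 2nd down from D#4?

Two letter names down from D: C.
A major second is 2 semitones; 2 semitones down from D#4 gives C#4.

C#4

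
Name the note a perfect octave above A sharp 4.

For an octave the letter name doesn't change: still A, an octave up.
A perfect octave spans 12 semitones, so from A#4 the target pitch is A#5.

A sharp 5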